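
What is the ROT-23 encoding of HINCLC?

EFKZIZ

H(7): 7+23=30≡4 → E
I(8): 8+23=31≡5 → F
N(13): 13+23=36≡10 → K
C(2): 2+23=25 → Z
L(11): 11+23=34≡8 → I
C(2): 2+23=25 → Z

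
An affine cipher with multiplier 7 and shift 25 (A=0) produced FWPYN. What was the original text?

MHGLC

The inverse of 7 mod 26 is 15, since 7·15=105≡1. Apply D(y)=15·(y−25) mod 26:
F(5): 15·(5−25)=-300≡12 → M
W(22): 15·(22−25)=-45≡7 → H
P(15): 15·(15−25)=-150≡6 → G
Y(24): 15·(24−25)=-15≡11 → L
N(13): 15·(13−25)=-180≡2 → C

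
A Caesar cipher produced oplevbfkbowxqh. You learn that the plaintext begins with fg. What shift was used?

From the crib: o(14)−f(5)=9, so the shift is 9.

9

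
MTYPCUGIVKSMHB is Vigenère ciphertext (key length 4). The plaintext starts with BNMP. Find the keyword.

Subtract each crib letter from the matching ciphertext letter (mod 26):
M(12)−B(1)=11 → L
T(19)−N(13)=6 → G
Y(24)−M(12)=12 → M
P(15)−P(15)=0 → A

LGMA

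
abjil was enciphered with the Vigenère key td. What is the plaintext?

Repeat the key across the ciphertext: tdtdt
a(0)−t(19): -19≡7 → h
b(1)−d(3): -2≡24 → y
j(9)−t(19): -10≡16 → q
i(8)−d(3): 5 → f
l(11)−t(19): -8≡18 → s

hyqfs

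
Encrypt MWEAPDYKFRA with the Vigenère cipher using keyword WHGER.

IDKEGZFQJIW

Repeat the key across the message: WHGERWHGERW
M(12)+W(22): 34≡8 → I
W(22)+H(7): 29≡3 → D
E(4)+G(6): 10 → K
A(0)+E(4): 4 → E
P(15)+R(17): 32≡6 → G
D(3)+W(22): 25 → Z
Y(24)+H(7): 31≡5 → F
K(10)+G(6): 16 → Q
F(5)+E(4): 9 → J
R(17)+R(17): 34≡8 → I
A(0)+W(22): 22 → W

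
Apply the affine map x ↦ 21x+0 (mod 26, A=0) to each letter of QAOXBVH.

YAIPVZR

Q(16): 21·16+0=336≡24 → Y
A(0): 21·0+0=0 → A
O(14): 21·14+0=294≡8 → I
X(23): 21·23+0=483≡15 → P
B(1): 21·1+0=21 → V
V(21): 21·21+0=441≡25 → Z
H(7): 21·7+0=147≡17 → R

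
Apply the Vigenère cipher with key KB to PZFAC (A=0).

ZAPBM

Repeat the key across the message: KBKBK
P(15)+K(10): 25 → Z
Z(25)+B(1): 26≡0 → A
F(5)+K(10): 15 → P
A(0)+B(1): 1 → B
C(2)+K(10): 12 → M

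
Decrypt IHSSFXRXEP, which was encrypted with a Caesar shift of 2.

GFQQDVPVCN

I(8): 8−2=6 → G
H(7): 7−2=5 → F
S(18): 18−2=16 → Q
S(18): 18−2=16 → Q
F(5): 5−2=3 → D
X(23): 23−2=21 → V
R(17): 17−2=15 → P
X(23): 23−2=21 → V
E(4): 4−2=2 → C
P(15): 15−2=13 → N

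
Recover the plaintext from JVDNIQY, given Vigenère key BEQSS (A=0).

Repeat the key across the ciphertext: BEQSSBE
J(9)−B(1): 8 → I
V(21)−E(4): 17 → R
D(3)−Q(16): -13≡13 → N
N(13)−S(18): -5≡21 → V
I(8)−S(18): -10≡16 → Q
Q(16)−B(1): 15 → P
Y(24)−E(4): 20 → U

IRNVQPU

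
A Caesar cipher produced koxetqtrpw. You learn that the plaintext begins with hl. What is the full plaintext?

From the crib: k(10)−h(7)=3, so the shift is 3.
Subtract 3 from each ciphertext letter:
k(10): 10−3=7 → h
o(14): 14−3=11 → l
x(23): 23−3=20 → u
e(4): 4−3=1 → b
t(19): 19−3=16 → q
q(16): 16−3=13 → n
t(19): 19−3=16 → q
r(17): 17−3=14 → o
p(15): 15−3=12 → m
w(22): 22−3=19 → t

hlubqnqomt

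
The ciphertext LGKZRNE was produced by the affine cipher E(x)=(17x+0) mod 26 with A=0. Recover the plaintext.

TIWDBNO

The inverse of 17 mod 26 is 23, since 17·23=391≡1. Apply D(y)=23·(y−0) mod 26:
L(11): 23·(11−0)=253≡19 → T
G(6): 23·(6−0)=138≡8 → I
K(10): 23·(10−0)=230≡22 → W
Z(25): 23·(25−0)=575≡3 → D
R(17): 23·(17−0)=391≡1 → B
N(13): 23·(13−0)=299≡13 → N
E(4): 23·(4−0)=92≡14 → O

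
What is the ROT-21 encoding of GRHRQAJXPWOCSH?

G(6): 6+21=27≡1 → B
R(17): 17+21=38≡12 → M
H(7): 7+21=28≡2 → C
R(17): 17+21=38≡12 → M
Q(16): 16+21=37≡11 → L
A(0): 0+21=21 → V
J(9): 9+21=30≡4 → E
X(23): 23+21=44≡18 → S
P(15): 15+21=36≡10 → K
W(22): 22+21=43≡17 → R
O(14): 14+21=35≡9 → J
C(2): 2+21=23 → X
S(18): 18+21=39≡13 → N
H(7): 7+21=28≡2 → C

BMCMLVESKRJXNC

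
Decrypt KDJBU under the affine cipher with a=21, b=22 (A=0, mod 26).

The inverse of 21 mod 26 is 5, since 21·5=105≡1. Apply D(y)=5·(y−22) mod 26:
K(10): 5·(10−22)=-60≡18 → S
D(3): 5·(3−22)=-95≡9 → J
J(9): 5·(9−22)=-65≡13 → N
B(1): 5·(1−22)=-105≡25 → Z
U(20): 5·(20−22)=-10≡16 → Q

SJNZQ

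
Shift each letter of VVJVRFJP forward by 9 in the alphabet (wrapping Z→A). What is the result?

EESEAOSY

V(21): 21+9=30≡4 → E
V(21): 21+9=30≡4 → E
J(9): 9+9=18 → S
V(21): 21+9=30≡4 → E
R(17): 17+9=26≡0 → A
F(5): 5+9=14 → O
J(9): 9+9=18 → S
P(15): 15+9=24 → Y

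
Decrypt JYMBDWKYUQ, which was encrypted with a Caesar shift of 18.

J(9): 9−18=-9≡17 → R
Y(24): 24−18=6 → G
M(12): 12−18=-6≡20 → U
B(1): 1−18=-17≡9 → J
D(3): 3−18=-15≡11 → L
W(22): 22−18=4 → E
K(10): 10−18=-8≡18 → S
Y(24): 24−18=6 → G
U(20): 20−18=2 → C
Q(16): 16−18=-2≡24 → Y

RGUJLESGCY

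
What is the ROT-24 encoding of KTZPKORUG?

K(10): 10+24=34≡8 → I
T(19): 19+24=43≡17 → R
Z(25): 25+24=49≡23 → X
P(15): 15+24=39≡13 → N
K(10): 10+24=34≡8 → I
O(14): 14+24=38≡12 → M
R(17): 17+24=41≡15 → P
U(20): 20+24=44≡18 → S
G(6): 6+24=30≡4 → E

IRXNIMPSE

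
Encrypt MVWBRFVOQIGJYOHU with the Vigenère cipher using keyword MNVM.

Repeat the key across the message: MNVMMNVMMNVMMNVM
M(12)+M(12): 24 → Y
V(21)+N(13): 34≡8 → I
W(22)+V(21): 43≡17 → R
B(1)+M(12): 13 → N
R(17)+M(12): 29≡3 → D
F(5)+N(13): 18 → S
V(21)+V(21): 42≡16 → Q
O(14)+M(12): 26≡0 → A
Q(16)+M(12): 28≡2 → C
I(8)+N(13): 21 → V
G(6)+V(21): 27≡1 → B
J(9)+M(12): 21 → V
Y(24)+M(12): 36≡10 → K
O(14)+N(13): 27≡1 → B
H(7)+V(21): 28≡2 → C
U(20)+M(12): 32≡6 → G

YIRNDSQACVBVKBCG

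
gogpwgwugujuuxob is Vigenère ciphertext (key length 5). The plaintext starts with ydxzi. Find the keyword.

Subtract each crib letter from the matching ciphertext letter (mod 26):
g(6)−y(24)=-18≡8 → i
o(14)−d(3)=11 → l
g(6)−x(23)=-17≡9 → j
p(15)−z(25)=-10≡16 → q
w(22)−i(8)=14 → o

iljqo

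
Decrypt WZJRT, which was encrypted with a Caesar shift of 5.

W(22): 22−5=17 → R
Z(25): 25−5=20 → U
J(9): 9−5=4 → E
R(17): 17−5=12 → M
T(19): 19−5=14 → O

RUEMO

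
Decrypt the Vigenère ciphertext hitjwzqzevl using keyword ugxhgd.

ncwcqwwthof

Repeat the key across the ciphertext: ugxhgdugxhg
h(7)−u(20): -13≡13 → n
i(8)−g(6): 2 → c
t(19)−x(23): -4≡22 → w
j(9)−h(7): 2 → c
w(22)−g(6): 16 → q
z(25)−d(3): 22 → w
q(16)−u(20): -4≡22 → w
z(25)−g(6): 19 → t
e(4)−x(23): -19≡7 → h
v(21)−h(7): 14 → o
l(11)−g(6): 5 → f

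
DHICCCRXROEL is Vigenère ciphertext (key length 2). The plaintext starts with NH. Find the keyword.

Subtract each crib letter from the matching ciphertext letter (mod 26):
D(3)−N(13)=-10≡16 → Q
H(7)−H(7)=0 → A

QA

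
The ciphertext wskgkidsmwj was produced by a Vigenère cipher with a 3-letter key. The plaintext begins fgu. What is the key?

rmq

Subtract each crib letter from the matching ciphertext letter (mod 26):
w(22)−f(5)=17 → r
s(18)−g(6)=12 → m
k(10)−u(20)=-10≡16 → q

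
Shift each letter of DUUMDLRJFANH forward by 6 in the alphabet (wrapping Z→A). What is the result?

D(3): 3+6=9 → J
U(20): 20+6=26≡0 → A
U(20): 20+6=26≡0 → A
M(12): 12+6=18 → S
D(3): 3+6=9 → J
L(11): 11+6=17 → R
R(17): 17+6=23 → X
J(9): 9+6=15 → P
F(5): 5+6=11 → L
A(0): 0+6=6 → G
N(13): 13+6=19 → T
H(7): 7+6=13 → N

JAASJRXPLGTN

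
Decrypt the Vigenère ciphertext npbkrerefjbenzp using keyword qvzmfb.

xucymdbjgxwdxeq

Repeat the key across the ciphertext: qvzmfbqvzmfbqvz
n(13)−q(16): -3≡23 → x
p(15)−v(21): -6≡20 → u
b(1)−z(25): -24≡2 → c
k(10)−m(12): -2≡24 → y
r(17)−f(5): 12 → m
e(4)−b(1): 3 → d
r(17)−q(16): 1 → b
e(4)−v(21): -17≡9 → j
f(5)−z(25): -20≡6 → g
j(9)−m(12): -3≡23 → x
b(1)−f(5): -4≡22 → w
e(4)−b(1): 3 → d
n(13)−q(16): -3≡23 → x
z(25)−v(21): 4 → e
p(15)−z(25): -10≡16 → q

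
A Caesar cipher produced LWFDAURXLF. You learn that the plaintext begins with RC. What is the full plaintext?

RCLJGAXDRL

From the crib: L(11)−R(17)=-6≡20, so the shift is 20.
Subtract 20 from each ciphertext letter:
L(11): 11−20=-9≡17 → R
W(22): 22−20=2 → C
F(5): 5−20=-15≡11 → L
D(3): 3−20=-17≡9 → J
A(0): 0−20=-20≡6 → G
U(20): 20−20=0 → A
R(17): 17−20=-3≡23 → X
X(23): 23−20=3 → D
L(11): 11−20=-9≡17 → R
F(5): 5−20=-15≡11 → L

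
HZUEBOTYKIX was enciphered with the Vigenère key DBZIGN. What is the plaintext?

Repeat the key across the ciphertext: DBZIGNDBZIG
H(7)−D(3): 4 → E
Z(25)−B(1): 24 → Y
U(20)−Z(25): -5≡21 → V
E(4)−I(8): -4≡22 → W
B(1)−G(6): -5≡21 → V
O(14)−N(13): 1 → B
T(19)−D(3): 16 → Q
Y(24)−B(1): 23 → X
K(10)−Z(25): -15≡11 → L
I(8)−I(8): 0 → A
X(23)−G(6): 17 → R

EYVWVBQXLAR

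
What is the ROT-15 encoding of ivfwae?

xkulpt

i(8): 8+15=23 → x
v(21): 21+15=36≡10 → k
f(5): 5+15=20 → u
w(22): 22+15=37≡11 → l
a(0): 0+15=15 → p
e(4): 4+15=19 → t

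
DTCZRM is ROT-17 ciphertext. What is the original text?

MCLIAV

D(3): 3−17=-14≡12 → M
T(19): 19−17=2 → C
C(2): 2−17=-15≡11 → L
Z(25): 25−17=8 → I
R(17): 17−17=0 → A
M(12): 12−17=-5≡21 → V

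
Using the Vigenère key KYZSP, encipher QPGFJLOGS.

Repeat the key across the message: KYZSPKYZS
Q(16)+K(10): 26≡0 → A
P(15)+Y(24): 39≡13 → N
G(6)+Z(25): 31≡5 → F
F(5)+S(18): 23 → X
J(9)+P(15): 24 → Y
L(11)+K(10): 21 → V
O(14)+Y(24): 38≡12 → M
G(6)+Z(25): 31≡5 → F
S(18)+S(18): 36≡10 → K

ANFXYVMFK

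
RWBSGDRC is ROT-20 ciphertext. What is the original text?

R(17): 17−20=-3≡23 → X
W(22): 22−20=2 → C
B(1): 1−20=-19≡7 → H
S(18): 18−20=-2≡24 → Y
G(6): 6−20=-14≡12 → M
D(3): 3−20=-17≡9 → J
R(17): 17−20=-3≡23 → X
C(2): 2−20=-18≡8 → I

XCHYMJXI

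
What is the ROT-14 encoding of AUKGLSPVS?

OIYUZGDJG

A(0): 0+14=14 → O
U(20): 20+14=34≡8 → I
K(10): 10+14=24 → Y
G(6): 6+14=20 → U
L(11): 11+14=25 → Z
S(18): 18+14=32≡6 → G
P(15): 15+14=29≡3 → D
V(21): 21+14=35≡9 → J
S(18): 18+14=32≡6 → G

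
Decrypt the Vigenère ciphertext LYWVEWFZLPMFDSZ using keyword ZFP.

MTHWZHGUWQHQENK

Repeat the key across the ciphertext: ZFPZFPZFPZFPZFP
L(11)−Z(25): -14≡12 → M
Y(24)−F(5): 19 → T
W(22)−P(15): 7 → H
V(21)−Z(25): -4≡22 → W
E(4)−F(5): -1≡25 → Z
W(22)−P(15): 7 → H
F(5)−Z(25): -20≡6 → G
Z(25)−F(5): 20 → U
L(11)−P(15): -4≡22 → W
P(15)−Z(25): -10≡16 → Q
M(12)−F(5): 7 → H
F(5)−P(15): -10≡16 → Q
D(3)−Z(25): -22≡4 → E
S(18)−F(5): 13 → N
Z(25)−P(15): 10 → K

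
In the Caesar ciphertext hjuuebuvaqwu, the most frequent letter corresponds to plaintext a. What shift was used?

20

The most frequent ciphertext letter is u (appears 4 times).
u is position 20; a is position 0.
Shift = 20.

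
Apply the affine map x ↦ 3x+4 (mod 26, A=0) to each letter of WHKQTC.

SZIAJK

W(22): 3·22+4=70≡18 → S
H(7): 3·7+4=25 → Z
K(10): 3·10+4=34≡8 → I
Q(16): 3·16+4=52≡0 → A
T(19): 3·19+4=61≡9 → J
C(2): 3·2+4=10 → K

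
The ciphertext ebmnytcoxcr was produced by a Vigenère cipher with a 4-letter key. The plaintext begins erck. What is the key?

Subtract each crib letter from the matching ciphertext letter (mod 26):
e(4)−e(4)=0 → a
b(1)−r(17)=-16≡10 → k
m(12)−c(2)=10 → k
n(13)−k(10)=3 → d

akkd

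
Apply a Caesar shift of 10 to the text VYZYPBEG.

V(21): 21+10=31≡5 → F
Y(24): 24+10=34≡8 → I
Z(25): 25+10=35≡9 → J
Y(24): 24+10=34≡8 → I
P(15): 15+10=25 → Z
B(1): 1+10=11 → L
E(4): 4+10=14 → O
G(6): 6+10=16 → Q

FIJIZLOQ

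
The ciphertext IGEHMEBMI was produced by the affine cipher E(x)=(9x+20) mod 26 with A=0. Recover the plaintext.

QKENCEVCQ

The inverse of 9 mod 26 is 3, since 9·3=27≡1. Apply D(y)=3·(y−20) mod 26:
I(8): 3·(8−20)=-36≡16 → Q
G(6): 3·(6−20)=-42≡10 → K
E(4): 3·(4−20)=-48≡4 → E
H(7): 3·(7−20)=-39≡13 → N
M(12): 3·(12−20)=-24≡2 → C
E(4): 3·(4−20)=-48≡4 → E
B(1): 3·(1−20)=-57≡21 → V
M(12): 3·(12−20)=-24≡2 → C
I(8): 3·(8−20)=-36≡16 → Q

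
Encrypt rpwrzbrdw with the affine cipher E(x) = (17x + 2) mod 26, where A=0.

fxmfltfbm

r(17): 17·17+2=291≡5 → f
p(15): 17·15+2=257≡23 → x
w(22): 17·22+2=376≡12 → m
r(17): 17·17+2=291≡5 → f
z(25): 17·25+2=427≡11 → l
b(1): 17·1+2=19 → t
r(17): 17·17+2=291≡5 → f
d(3): 17·3+2=53≡1 → b
w(22): 17·22+2=376≡12 → m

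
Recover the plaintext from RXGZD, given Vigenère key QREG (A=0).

BGCTN

Repeat the key across the ciphertext: QREGQ
R(17)−Q(16): 1 → B
X(23)−R(17): 6 → G
G(6)−E(4): 2 → C
Z(25)−G(6): 19 → T
D(3)−Q(16): -13≡13 → N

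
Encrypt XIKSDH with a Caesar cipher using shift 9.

X(23): 23+9=32≡6 → G
I(8): 8+9=17 → R
K(10): 10+9=19 → T
S(18): 18+9=27≡1 → B
D(3): 3+9=12 → M
H(7): 7+9=16 → Q

GRTBMQ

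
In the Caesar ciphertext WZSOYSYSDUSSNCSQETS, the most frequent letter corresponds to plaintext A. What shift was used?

The most frequent ciphertext letter is S (appears 7 times).
S is position 18; A is position 0.
Shift = 18.

18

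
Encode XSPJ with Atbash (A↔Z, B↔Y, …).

X(23) → C(2)
S(18) → H(7)
P(15) → K(10)
J(9) → Q(16)

CHKQ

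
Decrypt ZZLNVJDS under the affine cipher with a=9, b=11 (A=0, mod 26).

The inverse of 9 mod 26 is 3, since 9·3=27≡1. Apply D(y)=3·(y−11) mod 26:
Z(25): 3·(25−11)=42≡16 → Q
Z(25): 3·(25−11)=42≡16 → Q
L(11): 3·(11−11)=0 → A
N(13): 3·(13−11)=6 → G
V(21): 3·(21−11)=30≡4 → E
J(9): 3·(9−11)=-6≡20 → U
D(3): 3·(3−11)=-24≡2 → C
S(18): 3·(18−11)=21 → V

QQAGEUCV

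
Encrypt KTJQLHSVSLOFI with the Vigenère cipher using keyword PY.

ZRYOAFHTHJDDX

Repeat the key across the message: PYPYPYPYPYPYP
K(10)+P(15): 25 → Z
T(19)+Y(24): 43≡17 → R
J(9)+P(15): 24 → Y
Q(16)+Y(24): 40≡14 → O
L(11)+P(15): 26≡0 → A
H(7)+Y(24): 31≡5 → F
S(18)+P(15): 33≡7 → H
V(21)+Y(24): 45≡19 → T
S(18)+P(15): 33≡7 → H
L(11)+Y(24): 35≡9 → J
O(14)+P(15): 29≡3 → D
F(5)+Y(24): 29≡3 → D
I(8)+P(15): 23 → X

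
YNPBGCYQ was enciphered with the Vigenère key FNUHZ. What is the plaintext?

Repeat the key across the ciphertext: FNUHZFNU
Y(24)−F(5): 19 → T
N(13)−N(13): 0 → A
P(15)−U(20): -5≡21 → V
B(1)−H(7): -6≡20 → U
G(6)−Z(25): -19≡7 → H
C(2)−F(5): -3≡23 → X
Y(24)−N(13): 11 → L
Q(16)−U(20): -4≡22 → W

TAVUHXLW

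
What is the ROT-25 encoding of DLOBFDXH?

CKNAECWG

D(3): 3+25=28≡2 → C
L(11): 11+25=36≡10 → K
O(14): 14+25=39≡13 → N
B(1): 1+25=26≡0 → A
F(5): 5+25=30≡4 → E
D(3): 3+25=28≡2 → C
X(23): 23+25=48≡22 → W
H(7): 7+25=32≡6 → G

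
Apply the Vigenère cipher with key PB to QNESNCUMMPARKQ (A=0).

Repeat the key across the message: PBPBPBPBPBPBPB
Q(16)+P(15): 31≡5 → F
N(13)+B(1): 14 → O
E(4)+P(15): 19 → T
S(18)+B(1): 19 → T
N(13)+P(15): 28≡2 → C
C(2)+B(1): 3 → D
U(20)+P(15): 35≡9 → J
M(12)+B(1): 13 → N
M(12)+P(15): 27≡1 → B
P(15)+B(1): 16 → Q
A(0)+P(15): 15 → P
R(17)+B(1): 18 → S
K(10)+P(15): 25 → Z
Q(16)+B(1): 17 → R

FOTTCDJNBQPSZR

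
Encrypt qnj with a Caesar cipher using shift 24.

q(16): 16+24=40≡14 → o
n(13): 13+24=37≡11 → l
j(9): 9+24=33≡7 → h

olh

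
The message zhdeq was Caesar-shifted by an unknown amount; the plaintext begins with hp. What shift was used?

18

From the crib: z(25)−h(7)=18, so the shift is 18.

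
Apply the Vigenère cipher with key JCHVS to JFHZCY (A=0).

SHOUUH

Repeat the key across the message: JCHVSJ
J(9)+J(9): 18 → S
F(5)+C(2): 7 → H
H(7)+H(7): 14 → O
Z(25)+V(21): 46≡20 → U
C(2)+S(18): 20 → U
Y(24)+J(9): 33≡7 → H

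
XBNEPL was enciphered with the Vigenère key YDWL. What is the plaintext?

ZYRTRI

Repeat the key across the ciphertext: YDWLYD
X(23)−Y(24): -1≡25 → Z
B(1)−D(3): -2≡24 → Y
N(13)−W(22): -9≡17 → R
E(4)−L(11): -7≡19 → T
P(15)−Y(24): -9≡17 → R
L(11)−D(3): 8 → I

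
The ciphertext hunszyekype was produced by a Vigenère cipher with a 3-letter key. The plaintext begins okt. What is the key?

tku

Subtract each crib letter from the matching ciphertext letter (mod 26):
h(7)−o(14)=-7≡19 → t
u(20)−k(10)=10 → k
n(13)−t(19)=-6≡20 → u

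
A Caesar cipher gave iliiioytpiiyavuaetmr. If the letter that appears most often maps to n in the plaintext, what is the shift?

The most frequent ciphertext letter is i (appears 6 times).
i is position 8; n is position 13.
Shift = -5≡21.

21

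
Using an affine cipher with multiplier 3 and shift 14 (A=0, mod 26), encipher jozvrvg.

j(9): 3·9+14=41≡15 → p
o(14): 3·14+14=56≡4 → e
z(25): 3·25+14=89≡11 → l
v(21): 3·21+14=77≡25 → z
r(17): 3·17+14=65≡13 → n
v(21): 3·21+14=77≡25 → z
g(6): 3·6+14=32≡6 → g

pelznzg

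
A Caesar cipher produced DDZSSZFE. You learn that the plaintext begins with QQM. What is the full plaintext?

QQMFFMSR

From the crib: D(3)−Q(16)=-13≡13, so the shift is 13.
Subtract 13 from each ciphertext letter:
D(3): 3−13=-10≡16 → Q
D(3): 3−13=-10≡16 → Q
Z(25): 25−13=12 → M
S(18): 18−13=5 → F
S(18): 18−13=5 → F
Z(25): 25−13=12 → M
F(5): 5−13=-8≡18 → S
E(4): 4−13=-9≡17 → R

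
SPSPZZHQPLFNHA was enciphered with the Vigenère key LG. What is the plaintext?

HJHJOTWKEFUHWU

Repeat the key across the ciphertext: LGLGLGLGLGLGLG
S(18)−L(11): 7 → H
P(15)−G(6): 9 → J
S(18)−L(11): 7 → H
P(15)−G(6): 9 → J
Z(25)−L(11): 14 → O
Z(25)−G(6): 19 → T
H(7)−L(11): -4≡22 → W
Q(16)−G(6): 10 → K
P(15)−L(11): 4 → E
L(11)−G(6): 5 → F
F(5)−L(11): -6≡20 → U
N(13)−G(6): 7 → H
H(7)−L(11): -4≡22 → W
A(0)−G(6): -6≡20 → U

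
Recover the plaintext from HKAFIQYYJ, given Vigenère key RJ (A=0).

QBJWRHHPS

Repeat the key across the ciphertext: RJRJRJRJR
H(7)−R(17): -10≡16 → Q
K(10)−J(9): 1 → B
A(0)−R(17): -17≡9 → J
F(5)−J(9): -4≡22 → W
I(8)−R(17): -9≡17 → R
Q(16)−J(9): 7 → H
Y(24)−R(17): 7 → H
Y(24)−J(9): 15 → P
J(9)−R(17): -8≡18 → S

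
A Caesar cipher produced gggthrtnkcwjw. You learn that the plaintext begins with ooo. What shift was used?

From the crib: g(6)−o(14)=-8≡18, so the shift is 18.

18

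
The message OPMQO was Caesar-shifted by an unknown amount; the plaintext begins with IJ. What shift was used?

From the crib: O(14)−I(8)=6, so the shift is 6.

6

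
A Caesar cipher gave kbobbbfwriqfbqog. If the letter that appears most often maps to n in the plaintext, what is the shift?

The most frequent ciphertext letter is b (appears 5 times).
b is position 1; n is position 13.
Shift = -12≡14.

14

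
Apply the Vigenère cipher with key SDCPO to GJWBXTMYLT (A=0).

YMYQLLPAAH

Repeat the key across the message: SDCPOSDCPO
G(6)+S(18): 24 → Y
J(9)+D(3): 12 → M
W(22)+C(2): 24 → Y
B(1)+P(15): 16 → Q
X(23)+O(14): 37≡11 → L
T(19)+S(18): 37≡11 → L
M(12)+D(3): 15 → P
Y(24)+C(2): 26≡0 → A
L(11)+P(15): 26≡0 → A
T(19)+O(14): 33≡7 → H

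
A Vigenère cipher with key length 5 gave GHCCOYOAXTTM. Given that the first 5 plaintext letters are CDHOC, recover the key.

EEVOM

Subtract each crib letter from the matching ciphertext letter (mod 26):
G(6)−C(2)=4 → E
H(7)−D(3)=4 → E
C(2)−H(7)=-5≡21 → V
C(2)−O(14)=-12≡14 → O
O(14)−C(2)=12 → M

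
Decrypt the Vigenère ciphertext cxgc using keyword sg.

krow

Repeat the key across the ciphertext: sgsg
c(2)−s(18): -16≡10 → k
x(23)−g(6): 17 → r
g(6)−s(18): -12≡14 → o
c(2)−g(6): -4≡22 → w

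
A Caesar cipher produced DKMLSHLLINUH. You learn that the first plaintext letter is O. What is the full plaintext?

OVXWDSWWTYFS

From the crib: D(3)−O(14)=-11≡15, so the shift is 15.
Subtract 15 from each ciphertext letter:
D(3): 3−15=-12≡14 → O
K(10): 10−15=-5≡21 → V
M(12): 12−15=-3≡23 → X
L(11): 11−15=-4≡22 → W
S(18): 18−15=3 → D
H(7): 7−15=-8≡18 → S
L(11): 11−15=-4≡22 → W
L(11): 11−15=-4≡22 → W
I(8): 8−15=-7≡19 → T
N(13): 13−15=-2≡24 → Y
U(20): 20−15=5 → F
H(7): 7−15=-8≡18 → S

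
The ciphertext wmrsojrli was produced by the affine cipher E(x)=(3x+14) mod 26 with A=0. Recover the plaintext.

uibkahbzy

The inverse of 3 mod 26 is 9, since 3·9=27≡1. Apply D(y)=9·(y−14) mod 26:
w(22): 9·(22−14)=72≡20 → u
m(12): 9·(12−14)=-18≡8 → i
r(17): 9·(17−14)=27≡1 → b
s(18): 9·(18−14)=36≡10 → k
o(14): 9·(14−14)=0 → a
j(9): 9·(9−14)=-45≡7 → h
r(17): 9·(17−14)=27≡1 → b
l(11): 9·(11−14)=-27≡25 → z
i(8): 9·(8−14)=-54≡24 → y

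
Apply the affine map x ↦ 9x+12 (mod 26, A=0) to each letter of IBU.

GVK

I(8): 9·8+12=84≡6 → G
B(1): 9·1+12=21 → V
U(20): 9·20+12=192≡10 → K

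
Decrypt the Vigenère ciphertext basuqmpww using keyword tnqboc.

inctckwjg

Repeat the key across the ciphertext: tnqboctnq
b(1)−t(19): -18≡8 → i
a(0)−n(13): -13≡13 → n
s(18)−q(16): 2 → c
u(20)−b(1): 19 → t
q(16)−o(14): 2 → c
m(12)−c(2): 10 → k
p(15)−t(19): -4≡22 → w
w(22)−n(13): 9 → j
w(22)−q(16): 6 → g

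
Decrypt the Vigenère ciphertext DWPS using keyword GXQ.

Repeat the key across the ciphertext: GXQG
D(3)−G(6): -3≡23 → X
W(22)−X(23): -1≡25 → Z
P(15)−Q(16): -1≡25 → Z
S(18)−G(6): 12 → M

XZZM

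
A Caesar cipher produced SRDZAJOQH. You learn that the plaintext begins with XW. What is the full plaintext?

XWIEFOTVM

From the crib: S(18)−X(23)=-5≡21, so the shift is 21.
Subtract 21 from each ciphertext letter:
S(18): 18−21=-3≡23 → X
R(17): 17−21=-4≡22 → W
D(3): 3−21=-18≡8 → I
Z(25): 25−21=4 → E
A(0): 0−21=-21≡5 → F
J(9): 9−21=-12≡14 → O
O(14): 14−21=-7≡19 → T
Q(16): 16−21=-5≡21 → V
H(7): 7−21=-14≡12 → M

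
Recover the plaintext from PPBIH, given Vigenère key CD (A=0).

NMZFF

Repeat the key across the ciphertext: CDCDC
P(15)−C(2): 13 → N
P(15)−D(3): 12 → M
B(1)−C(2): -1≡25 → Z
I(8)−D(3): 5 → F
H(7)−C(2): 5 → F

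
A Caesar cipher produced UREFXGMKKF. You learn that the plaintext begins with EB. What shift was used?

16

From the crib: U(20)−E(4)=16, so the shift is 16.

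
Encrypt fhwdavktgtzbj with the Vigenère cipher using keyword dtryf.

Repeat the key across the message: dtryfdtryfdtr
f(5)+d(3): 8 → i
h(7)+t(19): 26≡0 → a
w(22)+r(17): 39≡13 → n
d(3)+y(24): 27≡1 → b
a(0)+f(5): 5 → f
v(21)+d(3): 24 → y
k(10)+t(19): 29≡3 → d
t(19)+r(17): 36≡10 → k
g(6)+y(24): 30≡4 → e
t(19)+f(5): 24 → y
z(25)+d(3): 28≡2 → c
b(1)+t(19): 20 → u
j(9)+r(17): 26≡0 → a

ianbfydkeycua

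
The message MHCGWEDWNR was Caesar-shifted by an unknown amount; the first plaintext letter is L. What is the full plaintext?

LGBFVDCVMQ

From the crib: M(12)−L(11)=1, so the shift is 1.
Subtract 1 from each ciphertext letter:
M(12): 12−1=11 → L
H(7): 7−1=6 → G
C(2): 2−1=1 → B
G(6): 6−1=5 → F
W(22): 22−1=21 → V
E(4): 4−1=3 → D
D(3): 3−1=2 → C
W(22): 22−1=21 → V
N(13): 13−1=12 → M
R(17): 17−1=16 → Q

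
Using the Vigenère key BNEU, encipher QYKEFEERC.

RLOYGRILD

Repeat the key across the message: BNEUBNEUB
Q(16)+B(1): 17 → R
Y(24)+N(13): 37≡11 → L
K(10)+E(4): 14 → O
E(4)+U(20): 24 → Y
F(5)+B(1): 6 → G
E(4)+N(13): 17 → R
E(4)+E(4): 8 → I
R(17)+U(20): 37≡11 → L
C(2)+B(1): 3 → D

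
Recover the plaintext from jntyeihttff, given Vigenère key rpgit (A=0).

synqlrsnlmo

Repeat the key across the ciphertext: rpgitrpgitr
j(9)−r(17): -8≡18 → s
n(13)−p(15): -2≡24 → y
t(19)−g(6): 13 → n
y(24)−i(8): 16 → q
e(4)−t(19): -15≡11 → l
i(8)−r(17): -9≡17 → r
h(7)−p(15): -8≡18 → s
t(19)−g(6): 13 → n
t(19)−i(8): 11 → l
f(5)−t(19): -14≡12 → m
f(5)−r(17): -12≡14 → o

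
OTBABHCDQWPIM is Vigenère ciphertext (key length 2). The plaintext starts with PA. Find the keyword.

Subtract each crib letter from the matching ciphertext letter (mod 26):
O(14)−P(15)=-1≡25 → Z
T(19)−A(0)=19 → T

ZT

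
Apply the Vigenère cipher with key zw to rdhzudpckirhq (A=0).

Repeat the key across the message: zwzwzwzwzwzwz
r(17)+z(25): 42≡16 → q
d(3)+w(22): 25 → z
h(7)+z(25): 32≡6 → g
z(25)+w(22): 47≡21 → v
u(20)+z(25): 45≡19 → t
d(3)+w(22): 25 → z
p(15)+z(25): 40≡14 → o
c(2)+w(22): 24 → y
k(10)+z(25): 35≡9 → j
i(8)+w(22): 30≡4 → e
r(17)+z(25): 42≡16 → q
h(7)+w(22): 29≡3 → d
q(16)+z(25): 41≡15 → p

qzgvtzoyjeqdp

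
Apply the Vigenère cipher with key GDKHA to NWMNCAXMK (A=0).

TZWUCGAWR

Repeat the key across the message: GDKHAGDKH
N(13)+G(6): 19 → T
W(22)+D(3): 25 → Z
M(12)+K(10): 22 → W
N(13)+H(7): 20 → U
C(2)+A(0): 2 → C
A(0)+G(6): 6 → G
X(23)+D(3): 26≡0 → A
M(12)+K(10): 22 → W
K(10)+H(7): 17 → R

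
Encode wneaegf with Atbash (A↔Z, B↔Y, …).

w(22) → d(3)
n(13) → m(12)
e(4) → v(21)
a(0) → z(25)
e(4) → v(21)
g(6) → t(19)
f(5) → u(20)

dmvzvtu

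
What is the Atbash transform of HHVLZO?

SSEOAL

H(7) → S(18)
H(7) → S(18)
V(21) → E(4)
L(11) → O(14)
Z(25) → A(0)
O(14) → L(11)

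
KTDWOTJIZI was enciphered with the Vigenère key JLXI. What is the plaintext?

BIGOFIMAQX

Repeat the key across the ciphertext: JLXIJLXIJL
K(10)−J(9): 1 → B
T(19)−L(11): 8 → I
D(3)−X(23): -20≡6 → G
W(22)−I(8): 14 → O
O(14)−J(9): 5 → F
T(19)−L(11): 8 → I
J(9)−X(23): -14≡12 → M
I(8)−I(8): 0 → A
Z(25)−J(9): 16 → Q
I(8)−L(11): -3≡23 → X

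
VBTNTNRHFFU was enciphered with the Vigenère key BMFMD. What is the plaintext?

Repeat the key across the ciphertext: BMFMDBMFMDB
V(21)−B(1): 20 → U
B(1)−M(12): -11≡15 → P
T(19)−F(5): 14 → O
N(13)−M(12): 1 → B
T(19)−D(3): 16 → Q
N(13)−B(1): 12 → M
R(17)−M(12): 5 → F
H(7)−F(5): 2 → C
F(5)−M(12): -7≡19 → T
F(5)−D(3): 2 → C
U(20)−B(1): 19 → T

UPOBQMFCTCT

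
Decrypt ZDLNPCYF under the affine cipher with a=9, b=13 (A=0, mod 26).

KWUAGTHC

The inverse of 9 mod 26 is 3, since 9·3=27≡1. Apply D(y)=3·(y−13) mod 26:
Z(25): 3·(25−13)=36≡10 → K
D(3): 3·(3−13)=-30≡22 → W
L(11): 3·(11−13)=-6≡20 → U
N(13): 3·(13−13)=0 → A
P(15): 3·(15−13)=6 → G
C(2): 3·(2−13)=-33≡19 → T
Y(24): 3·(24−13)=33≡7 → H
F(5): 3·(5−13)=-24≡2 → C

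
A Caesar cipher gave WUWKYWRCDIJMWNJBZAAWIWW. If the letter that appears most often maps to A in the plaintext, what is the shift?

22

The most frequent ciphertext letter is W (appears 7 times).
W is position 22; A is position 0.
Shift = 22.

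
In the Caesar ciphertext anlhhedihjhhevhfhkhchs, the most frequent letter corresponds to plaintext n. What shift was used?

The most frequent ciphertext letter is h (appears 9 times).
h is position 7; n is position 13.
Shift = -6≡20.

20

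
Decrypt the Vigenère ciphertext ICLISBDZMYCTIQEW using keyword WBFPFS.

MBGTNJHYHJXBMPZH

Repeat the key across the ciphertext: WBFPFSWBFPFSWBFP
I(8)−W(22): -14≡12 → M
C(2)−B(1): 1 → B
L(11)−F(5): 6 → G
I(8)−P(15): -7≡19 → T
S(18)−F(5): 13 → N
B(1)−S(18): -17≡9 → J
D(3)−W(22): -19≡7 → H
Z(25)−B(1): 24 → Y
M(12)−F(5): 7 → H
Y(24)−P(15): 9 → J
C(2)−F(5): -3≡23 → X
T(19)−S(18): 1 → B
I(8)−W(22): -14≡12 → M
Q(16)−B(1): 15 → P
E(4)−F(5): -1≡25 → Z
W(22)−P(15): 7 → H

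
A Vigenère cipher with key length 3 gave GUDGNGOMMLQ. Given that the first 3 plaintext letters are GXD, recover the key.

AXA

Subtract each crib letter from the matching ciphertext letter (mod 26):
G(6)−G(6)=0 → A
U(20)−X(23)=-3≡23 → X
D(3)−D(3)=0 → A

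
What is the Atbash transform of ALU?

A(0) → Z(25)
L(11) → O(14)
U(20) → F(5)

ZOF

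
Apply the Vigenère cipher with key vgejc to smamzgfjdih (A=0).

Repeat the key across the message: vgejcvgejcv
s(18)+v(21): 39≡13 → n
m(12)+g(6): 18 → s
a(0)+e(4): 4 → e
m(12)+j(9): 21 → v
z(25)+c(2): 27≡1 → b
g(6)+v(21): 27≡1 → b
f(5)+g(6): 11 → l
j(9)+e(4): 13 → n
d(3)+j(9): 12 → m
i(8)+c(2): 10 → k
h(7)+v(21): 28≡2 → c

nsevbblnmkc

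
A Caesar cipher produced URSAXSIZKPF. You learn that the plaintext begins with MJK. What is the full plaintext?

From the crib: U(20)−M(12)=8, so the shift is 8.
Subtract 8 from each ciphertext letter:
U(20): 20−8=12 → M
R(17): 17−8=9 → J
S(18): 18−8=10 → K
A(0): 0−8=-8≡18 → S
X(23): 23−8=15 → P
S(18): 18−8=10 → K
I(8): 8−8=0 → A
Z(25): 25−8=17 → R
K(10): 10−8=2 → C
P(15): 15−8=7 → H
F(5): 5−8=-3≡23 → X

MJKSPKARCHX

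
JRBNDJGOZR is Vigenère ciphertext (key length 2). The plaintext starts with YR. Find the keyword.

Subtract each crib letter from the matching ciphertext letter (mod 26):
J(9)−Y(24)=-15≡11 → L
R(17)−R(17)=0 → A

LA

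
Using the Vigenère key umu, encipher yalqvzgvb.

smfkhtahv

Repeat the key across the message: umuumuumu
y(24)+u(20): 44≡18 → s
a(0)+m(12): 12 → m
l(11)+u(20): 31≡5 → f
q(16)+u(20): 36≡10 → k
v(21)+m(12): 33≡7 → h
z(25)+u(20): 45≡19 → t
g(6)+u(20): 26≡0 → a
v(21)+m(12): 33≡7 → h
b(1)+u(20): 21 → v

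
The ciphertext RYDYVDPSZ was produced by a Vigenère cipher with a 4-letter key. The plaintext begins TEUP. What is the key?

Subtract each crib letter from the matching ciphertext letter (mod 26):
R(17)−T(19)=-2≡24 → Y
Y(24)−E(4)=20 → U
D(3)−U(20)=-17≡9 → J
Y(24)−P(15)=9 → J

YUJJ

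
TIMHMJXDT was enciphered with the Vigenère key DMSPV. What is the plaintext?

QWUSRGLLE

Repeat the key across the ciphertext: DMSPVDMSP
T(19)−D(3): 16 → Q
I(8)−M(12): -4≡22 → W
M(12)−S(18): -6≡20 → U
H(7)−P(15): -8≡18 → S
M(12)−V(21): -9≡17 → R
J(9)−D(3): 6 → G
X(23)−M(12): 11 → L
D(3)−S(18): -15≡11 → L
T(19)−P(15): 4 → E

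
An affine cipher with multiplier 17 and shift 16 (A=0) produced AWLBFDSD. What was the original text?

The inverse of 17 mod 26 is 23, since 17·23=391≡1. Apply D(y)=23·(y−16) mod 26:
A(0): 23·(0−16)=-368≡22 → W
W(22): 23·(22−16)=138≡8 → I
L(11): 23·(11−16)=-115≡15 → P
B(1): 23·(1−16)=-345≡19 → T
F(5): 23·(5−16)=-253≡7 → H
D(3): 23·(3−16)=-299≡13 → N
S(18): 23·(18−16)=46≡20 → U
D(3): 23·(3−16)=-299≡13 → N

WIPTHNUN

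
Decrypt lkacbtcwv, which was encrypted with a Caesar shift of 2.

l(11): 11−2=9 → j
k(10): 10−2=8 → i
a(0): 0−2=-2≡24 → y
c(2): 2−2=0 → a
b(1): 1−2=-1≡25 → z
t(19): 19−2=17 → r
c(2): 2−2=0 → a
w(22): 22−2=20 → u
v(21): 21−2=19 → t

jiyazraut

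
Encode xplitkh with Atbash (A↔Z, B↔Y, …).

ckorgps

x(23) → c(2)
p(15) → k(10)
l(11) → o(14)
i(8) → r(17)
t(19) → g(6)
k(10) → p(15)
h(7) → s(18)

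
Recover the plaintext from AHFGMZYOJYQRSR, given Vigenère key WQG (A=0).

Repeat the key across the ciphertext: WQGWQGWQGWQGWQ
A(0)−W(22): -22≡4 → E
H(7)−Q(16): -9≡17 → R
F(5)−G(6): -1≡25 → Z
G(6)−W(22): -16≡10 → K
M(12)−Q(16): -4≡22 → W
Z(25)−G(6): 19 → T
Y(24)−W(22): 2 → C
O(14)−Q(16): -2≡24 → Y
J(9)−G(6): 3 → D
Y(24)−W(22): 2 → C
Q(16)−Q(16): 0 → A
R(17)−G(6): 11 → L
S(18)−W(22): -4≡22 → W
R(17)−Q(16): 1 → B

ERZKWTCYDCALWB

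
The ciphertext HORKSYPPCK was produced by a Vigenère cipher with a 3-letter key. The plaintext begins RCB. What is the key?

QMQ

Subtract each crib letter from the matching ciphertext letter (mod 26):
H(7)−R(17)=-10≡16 → Q
O(14)−C(2)=12 → M
R(17)−B(1)=16 → Q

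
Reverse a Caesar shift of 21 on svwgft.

s(18): 18−21=-3≡23 → x
v(21): 21−21=0 → a
w(22): 22−21=1 → b
g(6): 6−21=-15≡11 → l
f(5): 5−21=-16≡10 → k
t(19): 19−21=-2≡24 → y

xablky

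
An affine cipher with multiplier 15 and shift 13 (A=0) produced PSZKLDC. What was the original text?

OJGFMIB

The inverse of 15 mod 26 is 7, since 15·7=105≡1. Apply D(y)=7·(y−13) mod 26:
P(15): 7·(15−13)=14 → O
S(18): 7·(18−13)=35≡9 → J
Z(25): 7·(25−13)=84≡6 → G
K(10): 7·(10−13)=-21≡5 → F
L(11): 7·(11−13)=-14≡12 → M
D(3): 7·(3−13)=-70≡8 → I
C(2): 7·(2−13)=-77≡1 → B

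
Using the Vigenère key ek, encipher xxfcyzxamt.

Repeat the key across the message: ekekekekek
x(23)+e(4): 27≡1 → b
x(23)+k(10): 33≡7 → h
f(5)+e(4): 9 → j
c(2)+k(10): 12 → m
y(24)+e(4): 28≡2 → c
z(25)+k(10): 35≡9 → j
x(23)+e(4): 27≡1 → b
a(0)+k(10): 10 → k
m(12)+e(4): 16 → q
t(19)+k(10): 29≡3 → d

bhjmcjbkqd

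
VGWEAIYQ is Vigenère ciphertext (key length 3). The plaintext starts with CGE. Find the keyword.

Subtract each crib letter from the matching ciphertext letter (mod 26):
V(21)−C(2)=19 → T
G(6)−G(6)=0 → A
W(22)−E(4)=18 → S

TAS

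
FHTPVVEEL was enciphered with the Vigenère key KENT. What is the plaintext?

VDGWLRRLB

Repeat the key across the ciphertext: KENTKENTK
F(5)−K(10): -5≡21 → V
H(7)−E(4): 3 → D
T(19)−N(13): 6 → G
P(15)−T(19): -4≡22 → W
V(21)−K(10): 11 → L
V(21)−E(4): 17 → R
E(4)−N(13): -9≡17 → R
E(4)−T(19): -15≡11 → L
L(11)−K(10): 1 → B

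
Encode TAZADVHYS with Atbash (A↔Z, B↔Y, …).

T(19) → G(6)
A(0) → Z(25)
Z(25) → A(0)
A(0) → Z(25)
D(3) → W(22)
V(21) → E(4)
H(7) → S(18)
Y(24) → B(1)
S(18) → H(7)

GZAZWESBH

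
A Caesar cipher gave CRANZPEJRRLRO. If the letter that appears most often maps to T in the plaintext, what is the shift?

The most frequent ciphertext letter is R (appears 4 times).
R is position 17; T is position 19.
Shift = -2≡24.

24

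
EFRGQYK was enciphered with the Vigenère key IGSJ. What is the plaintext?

WZZXISS

Repeat the key across the ciphertext: IGSJIGS
E(4)−I(8): -4≡22 → W
F(5)−G(6): -1≡25 → Z
R(17)−S(18): -1≡25 → Z
G(6)−J(9): -3≡23 → X
Q(16)−I(8): 8 → I
Y(24)−G(6): 18 → S
K(10)−S(18): -8≡18 → S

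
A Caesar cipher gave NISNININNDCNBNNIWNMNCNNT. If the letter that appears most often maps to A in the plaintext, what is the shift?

13

The most frequent ciphertext letter is N (appears 12 times).
N is position 13; A is position 0.
Shift = 13.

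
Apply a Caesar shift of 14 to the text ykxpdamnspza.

myldroabgdno

y(24): 24+14=38≡12 → m
k(10): 10+14=24 → y
x(23): 23+14=37≡11 → l
p(15): 15+14=29≡3 → d
d(3): 3+14=17 → r
a(0): 0+14=14 → o
m(12): 12+14=26≡0 → a
n(13): 13+14=27≡1 → b
s(18): 18+14=32≡6 → g
p(15): 15+14=29≡3 → d
z(25): 25+14=39≡13 → n
a(0): 0+14=14 → o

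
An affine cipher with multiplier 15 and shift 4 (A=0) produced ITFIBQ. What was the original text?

CBHCFG

The inverse of 15 mod 26 is 7, since 15·7=105≡1. Apply D(y)=7·(y−4) mod 26:
I(8): 7·(8−4)=28≡2 → C
T(19): 7·(19−4)=105≡1 → B
F(5): 7·(5−4)=7 → H
I(8): 7·(8−4)=28≡2 → C
B(1): 7·(1−4)=-21≡5 → F
Q(16): 7·(16−4)=84≡6 → G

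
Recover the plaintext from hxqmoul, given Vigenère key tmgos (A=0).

Repeat the key across the ciphertext: tmgostm
h(7)−t(19): -12≡14 → o
x(23)−m(12): 11 → l
q(16)−g(6): 10 → k
m(12)−o(14): -2≡24 → y
o(14)−s(18): -4≡22 → w
u(20)−t(19): 1 → b
l(11)−m(12): -1≡25 → z

olkywbz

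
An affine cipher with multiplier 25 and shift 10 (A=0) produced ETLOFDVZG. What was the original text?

The inverse of 25 mod 26 is 25, since 25·25=625≡1. Apply D(y)=25·(y−10) mod 26:
E(4): 25·(4−10)=-150≡6 → G
T(19): 25·(19−10)=225≡17 → R
L(11): 25·(11−10)=25 → Z
O(14): 25·(14−10)=100≡22 → W
F(5): 25·(5−10)=-125≡5 → F
D(3): 25·(3−10)=-175≡7 → H
V(21): 25·(21−10)=275≡15 → P
Z(25): 25·(25−10)=375≡11 → L
G(6): 25·(6−10)=-100≡4 → E

GRZWFHPLE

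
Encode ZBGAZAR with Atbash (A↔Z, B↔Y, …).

Z(25) → A(0)
B(1) → Y(24)
G(6) → T(19)
A(0) → Z(25)
Z(25) → A(0)
A(0) → Z(25)
R(17) → I(8)

AYTZAZI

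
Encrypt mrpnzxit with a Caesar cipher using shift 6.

m(12): 12+6=18 → s
r(17): 17+6=23 → x
p(15): 15+6=21 → v
n(13): 13+6=19 → t
z(25): 25+6=31≡5 → f
x(23): 23+6=29≡3 → d
i(8): 8+6=14 → o
t(19): 19+6=25 → z

sxvtfdoz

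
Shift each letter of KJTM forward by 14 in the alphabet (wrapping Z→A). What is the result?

K(10): 10+14=24 → Y
J(9): 9+14=23 → X
T(19): 19+14=33≡7 → H
M(12): 12+14=26≡0 → A

YXHA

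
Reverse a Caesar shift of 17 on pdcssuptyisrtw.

p(15): 15−17=-2≡24 → y
d(3): 3−17=-14≡12 → m
c(2): 2−17=-15≡11 → l
s(18): 18−17=1 → b
s(18): 18−17=1 → b
u(20): 20−17=3 → d
p(15): 15−17=-2≡24 → y
t(19): 19−17=2 → c
y(24): 24−17=7 → h
i(8): 8−17=-9≡17 → r
s(18): 18−17=1 → b
r(17): 17−17=0 → a
t(19): 19−17=2 → c
w(22): 22−17=5 → f

ymlbbdychrbacf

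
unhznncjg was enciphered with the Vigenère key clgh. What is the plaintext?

Repeat the key across the ciphertext: clghclghc
u(20)−c(2): 18 → s
n(13)−l(11): 2 → c
h(7)−g(6): 1 → b
z(25)−h(7): 18 → s
n(13)−c(2): 11 → l
n(13)−l(11): 2 → c
c(2)−g(6): -4≡22 → w
j(9)−h(7): 2 → c
g(6)−c(2): 4 → e

scbslcwce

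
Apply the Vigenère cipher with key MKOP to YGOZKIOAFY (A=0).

KQCOWSCPRI

Repeat the key across the message: MKOPMKOPMK
Y(24)+M(12): 36≡10 → K
G(6)+K(10): 16 → Q
O(14)+O(14): 28≡2 → C
Z(25)+P(15): 40≡14 → O
K(10)+M(12): 22 → W
I(8)+K(10): 18 → S
O(14)+O(14): 28≡2 → C
A(0)+P(15): 15 → P
F(5)+M(12): 17 → R
Y(24)+K(10): 34≡8 → I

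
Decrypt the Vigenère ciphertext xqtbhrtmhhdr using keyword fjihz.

shluimkeaiyi

Repeat the key across the ciphertext: fjihzfjihzfj
x(23)−f(5): 18 → s
q(16)−j(9): 7 → h
t(19)−i(8): 11 → l
b(1)−h(7): -6≡20 → u
h(7)−z(25): -18≡8 → i
r(17)−f(5): 12 → m
t(19)−j(9): 10 → k
m(12)−i(8): 4 → e
h(7)−h(7): 0 → a
h(7)−z(25): -18≡8 → i
d(3)−f(5): -2≡24 → y
r(17)−j(9): 8 → i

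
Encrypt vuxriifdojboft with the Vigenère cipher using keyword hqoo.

Repeat the key across the message: hqoohqoohqoohq
v(21)+h(7): 28≡2 → c
u(20)+q(16): 36≡10 → k
x(23)+o(14): 37≡11 → l
r(17)+o(14): 31≡5 → f
i(8)+h(7): 15 → p
i(8)+q(16): 24 → y
f(5)+o(14): 19 → t
d(3)+o(14): 17 → r
o(14)+h(7): 21 → v
j(9)+q(16): 25 → z
b(1)+o(14): 15 → p
o(14)+o(14): 28≡2 → c
f(5)+h(7): 12 → m
t(19)+q(16): 35≡9 → j

cklfpytrvzpcmj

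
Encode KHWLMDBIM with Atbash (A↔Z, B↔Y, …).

K(10) → P(15)
H(7) → S(18)
W(22) → D(3)
L(11) → O(14)
M(12) → N(13)
D(3) → W(22)
B(1) → Y(24)
I(8) → R(17)
M(12) → N(13)

PSDONWYRN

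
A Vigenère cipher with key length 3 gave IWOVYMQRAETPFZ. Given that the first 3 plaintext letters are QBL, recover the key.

SVD

Subtract each crib letter from the matching ciphertext letter (mod 26):
I(8)−Q(16)=-8≡18 → S
W(22)−B(1)=21 → V
O(14)−L(11)=3 → D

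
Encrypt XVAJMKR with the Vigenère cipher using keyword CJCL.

ZECUOTT

Repeat the key across the message: CJCLCJC
X(23)+C(2): 25 → Z
V(21)+J(9): 30≡4 → E
A(0)+C(2): 2 → C
J(9)+L(11): 20 → U
M(12)+C(2): 14 → O
K(10)+J(9): 19 → T
R(17)+C(2): 19 → T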